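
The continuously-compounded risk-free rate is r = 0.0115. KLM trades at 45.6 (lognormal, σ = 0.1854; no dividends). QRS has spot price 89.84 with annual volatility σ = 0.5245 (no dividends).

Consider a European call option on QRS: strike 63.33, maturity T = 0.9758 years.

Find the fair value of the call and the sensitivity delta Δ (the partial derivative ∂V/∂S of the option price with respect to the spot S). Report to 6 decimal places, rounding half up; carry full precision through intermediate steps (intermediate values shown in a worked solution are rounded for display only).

σ√T = 0.5245·√0.9758 = 0.518115
d₁ = (ln(S/K) + (r+σ²/2)T) / (σ√T) = (ln(89.84/63.33) + (0.0115+0.5245²/2)·0.9758) / 0.518115 = (0.349671 + 0.145443) / 0.518115 = 0.955607
d₂ = d₁ − σ√T = 0.955607 − 0.518115 = 0.437493
e^{−rT} = 0.988841
N(d₁) = 0.830365,  N(d₂) = 0.669123
Call price V = S·N(d₁) − K·e^{−rT}·N(d₂) = 74.599966 − 41.902692 = 32.697274
Δ = N(d₁) = 0.830365

price = 32.697274
Δ = 0.830365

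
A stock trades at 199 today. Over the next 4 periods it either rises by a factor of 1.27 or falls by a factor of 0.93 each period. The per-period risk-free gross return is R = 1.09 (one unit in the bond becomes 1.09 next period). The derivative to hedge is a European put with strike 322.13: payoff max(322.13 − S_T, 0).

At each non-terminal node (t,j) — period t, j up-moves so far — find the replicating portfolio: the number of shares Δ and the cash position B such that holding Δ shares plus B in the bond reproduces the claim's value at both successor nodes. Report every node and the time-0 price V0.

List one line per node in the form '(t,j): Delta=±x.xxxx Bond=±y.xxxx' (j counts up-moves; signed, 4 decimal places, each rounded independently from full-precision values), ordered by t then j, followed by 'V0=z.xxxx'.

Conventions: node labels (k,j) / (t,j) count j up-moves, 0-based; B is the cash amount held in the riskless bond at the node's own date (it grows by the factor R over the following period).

(0,0): Delta=-0.6065 Bond=165.5993
(1,0): Delta=-0.8313 Bond=222.0989
(1,1): Delta=-0.4213 Bond=133.7081
(2,0): Delta=-1.0000 Bond=271.1304
(2,1): Delta=-0.6922 Bond=209.4149
(2,2): Delta=-0.1982 Bond=74.1096
(3,0): Delta=-1.0000 Bond=295.5321
(3,1): Delta=-1.0000 Bond=295.5321
(3,2): Delta=-0.4387 Bond=152.5835
(3,3): Delta=0.0000 Bond=0.0000
V0=44.9049

Risk-neutral probability p* = (R−d)/(u−d) = (1.09−0.93)/(1.27−0.93) = 0.4706.
Payoffs at expiry: V(4,0)=173.2677, V(4,1)=118.8449, V(4,2)=44.5256, V(4,3)=0.0000, V(4,4)=0.0000
(3,0): S=160.0670. Δ = (V_up−V_dn)/(S_up−S_dn) = (118.8449−173.2677)/(203.2851−148.8623) = -1.0000. V = [p*·118.8449 + (1−p*)·173.2677]/1.09 = 135.4651. B = V − Δ·S = 295.5321.
(3,1): S=218.5862. Δ = (V_up−V_dn)/(S_up−S_dn) = (44.5256−118.8449)/(277.6044−203.2851) = -1.0000. V = [p*·44.5256 + (1−p*)·118.8449]/1.09 = 76.9459. B = V − Δ·S = 295.5321.
(3,2): S=298.4994. Δ = (V_up−V_dn)/(S_up−S_dn) = (0.0000−44.5256)/(379.0942−277.6044) = -0.4387. V = [p*·0.0000 + (1−p*)·44.5256]/1.09 = 21.6260. B = V − Δ·S = 152.5835.
(3,3): S=407.6282. Δ = (V_up−V_dn)/(S_up−S_dn) = (0.0000−0.0000)/(517.6878−379.0942) = 0.0000. V = [p*·0.0000 + (1−p*)·0.0000]/1.09 = 0.0000. B = V − Δ·S = 0.0000.
(2,0): S=172.1151. Δ = (V_up−V_dn)/(S_up−S_dn) = (76.9459−135.4651)/(218.5862−160.0670) = -1.0000. V = [p*·76.9459 + (1−p*)·135.4651]/1.09 = 99.0153. B = V − Δ·S = 271.1304.
(2,1): S=235.0389. Δ = (V_up−V_dn)/(S_up−S_dn) = (21.6260−76.9459)/(298.4994−218.5862) = -0.6922. V = [p*·21.6260 + (1−p*)·76.9459]/1.09 = 46.7092. B = V − Δ·S = 209.4149.
(2,2): S=320.9671. Δ = (V_up−V_dn)/(S_up−S_dn) = (0.0000−21.6260)/(407.6282−298.4994) = -0.1982. V = [p*·0.0000 + (1−p*)·21.6260]/1.09 = 10.5037. B = V − Δ·S = 74.1096.
(1,0): S=185.0700. Δ = (V_up−V_dn)/(S_up−S_dn) = (46.7092−99.0153)/(235.0389−172.1151) = -0.8313. V = [p*·46.7092 + (1−p*)·99.0153]/1.09 = 68.2575. B = V − Δ·S = 222.0989.
(1,1): S=252.7300. Δ = (V_up−V_dn)/(S_up−S_dn) = (10.5037−46.7092)/(320.9671−235.0389) = -0.4213. V = [p*·10.5037 + (1−p*)·46.7092]/1.09 = 27.2214. B = V − Δ·S = 133.7081.
(0,0): S=199.0000. Δ = (V_up−V_dn)/(S_up−S_dn) = (27.2214−68.2575)/(252.7300−185.0700) = -0.6065. V = [p*·27.2214 + (1−p*)·68.2575]/1.09 = 44.9049. B = V − Δ·S = 165.5993.
As a check, the time-0 holding Δ(0,0)·S0 + B(0,0) comes to 44.9049 — exactly V0.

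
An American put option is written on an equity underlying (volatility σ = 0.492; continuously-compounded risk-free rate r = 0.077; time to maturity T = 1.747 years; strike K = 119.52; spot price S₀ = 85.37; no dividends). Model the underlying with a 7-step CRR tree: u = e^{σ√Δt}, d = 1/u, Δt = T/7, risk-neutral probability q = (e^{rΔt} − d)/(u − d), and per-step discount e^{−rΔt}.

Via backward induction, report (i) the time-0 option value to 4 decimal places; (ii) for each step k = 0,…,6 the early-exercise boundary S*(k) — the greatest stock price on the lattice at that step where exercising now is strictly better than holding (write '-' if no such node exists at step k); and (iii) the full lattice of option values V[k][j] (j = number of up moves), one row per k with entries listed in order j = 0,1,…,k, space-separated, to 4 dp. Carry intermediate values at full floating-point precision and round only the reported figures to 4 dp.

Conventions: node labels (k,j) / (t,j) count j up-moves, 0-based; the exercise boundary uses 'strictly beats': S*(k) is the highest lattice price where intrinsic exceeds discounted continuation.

price = 39.5870
boundary = - 66.7668 52.2174 66.7668 52.2174 66.7668 85.3700
tree:
39.5870
52.7532 26.8123
67.3026 38.2810 15.3732
78.6814 52.7532 24.0266 6.5448
87.5807 67.3026 36.3826 11.5053 1.3920
94.5406 78.6814 52.7532 19.9774 2.7180 0.0000
99.9840 87.5807 67.3026 34.1500 5.3074 0.0000 0.0000
104.2411 94.5406 78.6814 52.7532 10.3634 0.0000 0.0000 0.0000

Δt=0.24957  u=1.27863  d=0.78209  q=0.47794  discount=0.98097
step 7 (expiry): payoffs max(K−S,0) = 104.2411 94.5406 78.6814 52.7532 10.3634 0.0000 0.0000 0.0000
step 6: (k=6,j=0): S=19.5360, K−S=99.9840, hold=97.7091 ⇒ V=99.9840 exercise | (k=6,j=1): S=31.9393, K−S=87.5807, hold=85.3058 ⇒ V=87.5807 exercise | (k=6,j=2): S=52.2174, K−S=67.3026, hold=65.0277 ⇒ V=67.3026 exercise | (k=6,j=3): S=85.3700, K−S=34.1500, hold=31.8751 ⇒ V=34.1500 exercise | (k=6,j=4): S=139.5709, K−S=0.0000, hold=5.3074 ⇒ V=5.3074 continue | (k=6,j=5): S=228.1837, K−S=0.0000, hold=0.0000 ⇒ V=0.0000 continue | (k=6,j=6): S=373.0562, K−S=0.0000, hold=0.0000 ⇒ V=0.0000 continue  boundary S*=85.3700
step 5: (k=5,j=0): S=24.9794, K−S=94.5406, hold=92.2658 ⇒ V=94.5406 exercise | (k=5,j=1): S=40.8386, K−S=78.6814, hold=76.4065 ⇒ V=78.6814 exercise | (k=5,j=2): S=66.7668, K−S=52.7532, hold=50.4783 ⇒ V=52.7532 exercise | (k=5,j=3): S=109.1566, K−S=10.3634, hold=19.9774 ⇒ V=19.9774 continue | (k=5,j=4): S=178.4595, K−S=0.0000, hold=2.7180 ⇒ V=2.7180 continue | (k=5,j=5): S=291.7625, K−S=0.0000, hold=0.0000 ⇒ V=0.0000 continue  boundary S*=66.7668
step 4: (k=4,j=0): S=31.9393, K−S=87.5807, hold=85.3058 ⇒ V=87.5807 exercise | (k=4,j=1): S=52.2174, K−S=67.3026, hold=65.0277 ⇒ V=67.3026 exercise | (k=4,j=2): S=85.3700, K−S=34.1500, hold=36.3826 ⇒ V=36.3826 continue | (k=4,j=3): S=139.5709, K−S=0.0000, hold=11.5053 ⇒ V=11.5053 continue | (k=4,j=4): S=228.1837, K−S=0.0000, hold=1.3920 ⇒ V=1.3920 continue  boundary S*=52.2174
step 3: (k=3,j=0): S=40.8386, K−S=78.6814, hold=76.4065 ⇒ V=78.6814 exercise | (k=3,j=1): S=66.7668, K−S=52.7532, hold=51.5250 ⇒ V=52.7532 exercise | (k=3,j=2): S=109.1566, K−S=10.3634, hold=24.0266 ⇒ V=24.0266 continue | (k=3,j=3): S=178.4595, K−S=0.0000, hold=6.5448 ⇒ V=6.5448 continue  boundary S*=66.7668
step 2: (k=2,j=0): S=52.2174, K−S=67.3026, hold=65.0277 ⇒ V=67.3026 exercise | (k=2,j=1): S=85.3700, K−S=34.1500, hold=38.2810 ⇒ V=38.2810 continue | (k=2,j=2): S=139.5709, K−S=0.0000, hold=15.3732 ⇒ V=15.3732 continue  boundary S*=52.2174
step 1: (k=1,j=0): S=66.7668, K−S=52.7532, hold=52.4151 ⇒ V=52.7532 exercise | (k=1,j=1): S=109.1566, K−S=10.3634, hold=26.8123 ⇒ V=26.8123 continue  boundary S*=66.7668
step 0: (k=0,j=0): S=85.3700, K−S=34.1500, hold=39.5870 ⇒ V=39.5870 continue  boundary S*=-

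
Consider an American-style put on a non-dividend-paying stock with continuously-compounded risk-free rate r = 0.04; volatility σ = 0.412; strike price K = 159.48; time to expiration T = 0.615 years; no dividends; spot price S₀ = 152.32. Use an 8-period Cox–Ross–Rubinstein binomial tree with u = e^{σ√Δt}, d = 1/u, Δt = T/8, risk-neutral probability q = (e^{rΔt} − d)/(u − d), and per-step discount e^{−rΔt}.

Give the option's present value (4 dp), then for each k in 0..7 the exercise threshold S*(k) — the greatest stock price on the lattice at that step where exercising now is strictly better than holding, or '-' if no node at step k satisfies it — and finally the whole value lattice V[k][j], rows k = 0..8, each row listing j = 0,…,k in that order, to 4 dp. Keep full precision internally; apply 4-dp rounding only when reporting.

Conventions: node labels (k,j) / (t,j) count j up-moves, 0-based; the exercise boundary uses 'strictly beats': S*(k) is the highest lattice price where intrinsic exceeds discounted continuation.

Δt=0.07687, u=1.12101, d=0.89205, q=0.48492, disc=e^(-rΔt)=0.99693
k=8 terminal: V=max(K-S,0) → 98.4037 82.7273 63.0272 38.2707 7.1600 0.0000 0.0000 0.0000 0.0000
k=7: j=0 S=68.4673 intr=91.0127 cont=90.5231 V=91.0127[EX]; j=1 S=86.0407 intr=73.4393 cont=72.9496 V=73.4393[EX]; j=2 S=108.1248 intr=51.3552 cont=50.8656 V=51.3552[EX]; j=3 S=135.8771 intr=23.6029 cont=23.1132 V=23.6029[EX]; j=4 S=170.7527 intr=0.0000 cont=3.6766 V=3.6766[hold]; j=5 S=214.5797 intr=0.0000 cont=0.0000 V=0.0000[hold]; j=6 S=269.6558 intr=0.0000 cont=0.0000 V=0.0000[hold]; j=7 S=338.8682 intr=0.0000 cont=0.0000 V=0.0000[hold]  S*(7)=135.8771
k=6: j=0 S=76.7527 intr=82.7273 cont=82.2377 V=82.7273[EX]; j=1 S=96.4528 intr=63.0272 cont=62.5376 V=63.0272[EX]; j=2 S=121.2093 intr=38.2707 cont=37.7811 V=38.2707[EX]; j=3 S=152.3200 intr=7.1600 cont=13.8974 V=13.8974[hold]; j=4 S=191.4159 intr=0.0000 cont=1.8879 V=1.8879[hold]; j=5 S=240.5466 intr=0.0000 cont=0.0000 V=0.0000[hold]; j=6 S=302.2876 intr=0.0000 cont=0.0000 V=0.0000[hold]  S*(6)=121.2093
k=5: j=0 S=86.0407 intr=73.4393 cont=72.9496 V=73.4393[EX]; j=1 S=108.1248 intr=51.3552 cont=50.8656 V=51.3552[EX]; j=2 S=135.8771 intr=23.6029 cont=26.3703 V=26.3703[hold]; j=3 S=170.7527 intr=0.0000 cont=8.0489 V=8.0489[hold]; j=4 S=214.5797 intr=0.0000 cont=0.9694 V=0.9694[hold]; j=5 S=269.6558 intr=0.0000 cont=0.0000 V=0.0000[hold]  S*(5)=108.1248
k=4: j=0 S=96.4528 intr=63.0272 cont=62.5376 V=63.0272[EX]; j=1 S=121.2093 intr=38.2707 cont=39.1190 V=39.1190[hold]; j=2 S=152.3200 intr=7.1600 cont=17.4321 V=17.4321[hold]; j=3 S=191.4159 intr=0.0000 cont=4.6017 V=4.6017[hold]; j=4 S=240.5466 intr=0.0000 cont=0.4978 V=0.4978[hold]  S*(4)=96.4528
k=3: j=0 S=108.1248 intr=51.3552 cont=51.2756 V=51.3552[EX]; j=1 S=135.8771 intr=23.6029 cont=28.5147 V=28.5147[hold]; j=2 S=170.7527 intr=0.0000 cont=11.1760 V=11.1760[hold]; j=3 S=214.5797 intr=0.0000 cont=2.6036 V=2.6036[hold]  S*(3)=108.1248
k=2: j=0 S=121.2093 intr=38.2707 cont=40.1556 V=40.1556[hold]; j=1 S=152.3200 intr=7.1600 cont=20.0450 V=20.0450[hold]; j=2 S=191.4159 intr=0.0000 cont=6.9975 V=6.9975[hold]  S*(2)=-
k=1: j=0 S=135.8771 intr=23.6029 cont=30.3102 V=30.3102[hold]; j=1 S=170.7527 intr=0.0000 cont=13.6758 V=13.6758[hold]  S*(1)=-
k=0: j=0 S=152.3200 intr=7.1600 cont=22.1755 V=22.1755[hold]  S*(0)=-

price = 22.1755
boundary = - - - 108.1248 96.4528 108.1248 121.2093 135.8771
tree:
22.1755
30.3102 13.6758
40.1556 20.0450 6.9975
51.3552 28.5147 11.1760 2.6036
63.0272 39.1190 17.4321 4.6017 0.4978
73.4393 51.3552 26.3703 8.0489 0.9694 0.0000
82.7273 63.0272 38.2707 13.8974 1.8879 0.0000 0.0000
91.0127 73.4393 51.3552 23.6029 3.6766 0.0000 0.0000 0.0000
98.4037 82.7273 63.0272 38.2707 7.1600 0.0000 0.0000 0.0000 0.0000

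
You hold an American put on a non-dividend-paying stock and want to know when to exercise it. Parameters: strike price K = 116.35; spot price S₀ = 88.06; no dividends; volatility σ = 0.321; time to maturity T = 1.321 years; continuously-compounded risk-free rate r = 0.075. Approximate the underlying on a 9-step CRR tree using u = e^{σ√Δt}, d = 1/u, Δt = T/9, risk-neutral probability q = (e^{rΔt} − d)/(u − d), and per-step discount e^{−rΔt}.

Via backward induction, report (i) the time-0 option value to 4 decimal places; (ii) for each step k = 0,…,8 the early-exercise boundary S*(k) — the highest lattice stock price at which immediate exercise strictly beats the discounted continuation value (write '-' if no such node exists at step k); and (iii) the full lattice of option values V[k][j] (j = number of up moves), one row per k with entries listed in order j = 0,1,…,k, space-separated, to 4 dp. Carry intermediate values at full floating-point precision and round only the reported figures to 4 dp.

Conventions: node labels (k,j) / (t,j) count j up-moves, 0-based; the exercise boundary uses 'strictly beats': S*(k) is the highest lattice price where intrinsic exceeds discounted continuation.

Δt=0.14678  u=1.13086  d=0.88428  q=0.51418  discount=0.98905
step 9 (expiry): payoffs max(K−S,0) = 87.2367 79.1184 68.7364 55.4595 38.4802 16.7663 0.0000 0.0000 0.0000 0.0000
step 8: (k=8,j=0): S=32.9232, K−S=83.4268, hold=82.1530 ⇒ V=83.4268 exercise | (k=8,j=1): S=42.1038, K−S=74.2462, hold=72.9724 ⇒ V=74.2462 exercise | (k=8,j=2): S=53.8444, K−S=62.5056, hold=61.2318 ⇒ V=62.5056 exercise | (k=8,j=3): S=68.8588, K−S=47.4912, hold=46.2174 ⇒ V=47.4912 exercise | (k=8,j=4): S=88.0600, K−S=28.2900, hold=27.0162 ⇒ V=28.2900 exercise | (k=8,j=5): S=112.6154, K−S=3.7346, hold=8.0562 ⇒ V=8.0562 continue | (k=8,j=6): S=144.0181, K−S=0.0000, hold=0.0000 ⇒ V=0.0000 continue | (k=8,j=7): S=184.1774, K−S=0.0000, hold=0.0000 ⇒ V=0.0000 continue | (k=8,j=8): S=235.5351, K−S=0.0000, hold=0.0000 ⇒ V=0.0000 continue  boundary S*=88.0600
step 7: (k=7,j=0): S=37.2316, K−S=79.1184, hold=77.8446 ⇒ V=79.1184 exercise | (k=7,j=1): S=47.6136, K−S=68.7364, hold=67.4627 ⇒ V=68.7364 exercise | (k=7,j=2): S=60.8905, K−S=55.4595, hold=54.1857 ⇒ V=55.4595 exercise | (k=7,j=3): S=77.8698, K−S=38.4802, hold=37.2064 ⇒ V=38.4802 exercise | (k=7,j=4): S=99.5837, K−S=16.7663, hold=17.6903 ⇒ V=17.6903 continue | (k=7,j=5): S=127.3525, K−S=0.0000, hold=3.8710 ⇒ V=3.8710 continue | (k=7,j=6): S=162.8646, K−S=0.0000, hold=0.0000 ⇒ V=0.0000 continue | (k=7,j=7): S=208.2793, K−S=0.0000, hold=0.0000 ⇒ V=0.0000 continue  boundary S*=77.8698
step 6: (k=6,j=0): S=42.1038, K−S=74.2462, hold=72.9724 ⇒ V=74.2462 exercise | (k=6,j=1): S=53.8444, K−S=62.5056, hold=61.2318 ⇒ V=62.5056 exercise | (k=6,j=2): S=68.8588, K−S=47.4912, hold=46.2174 ⇒ V=47.4912 exercise | (k=6,j=3): S=88.0600, K−S=28.2900, hold=27.4861 ⇒ V=28.2900 exercise | (k=6,j=4): S=112.6154, K−S=3.7346, hold=10.4687 ⇒ V=10.4687 continue | (k=6,j=5): S=144.0181, K−S=0.0000, hold=1.8600 ⇒ V=1.8600 continue | (k=6,j=6): S=184.1774, K−S=0.0000, hold=0.0000 ⇒ V=0.0000 continue  boundary S*=88.0600
step 5: (k=5,j=0): S=47.6136, K−S=68.7364, hold=67.4627 ⇒ V=68.7364 exercise | (k=5,j=1): S=60.8905, K−S=55.4595, hold=54.1857 ⇒ V=55.4595 exercise | (k=5,j=2): S=77.8698, K−S=38.4802, hold=37.2064 ⇒ V=38.4802 exercise | (k=5,j=3): S=99.5837, K−S=16.7663, hold=18.9172 ⇒ V=18.9172 continue | (k=5,j=4): S=127.3525, K−S=0.0000, hold=5.9761 ⇒ V=5.9761 continue | (k=5,j=5): S=162.8646, K−S=0.0000, hold=0.8937 ⇒ V=0.8937 continue  boundary S*=77.8698
step 4: (k=4,j=0): S=53.8444, K−S=62.5056, hold=61.2318 ⇒ V=62.5056 exercise | (k=4,j=1): S=68.8588, K−S=47.4912, hold=46.2174 ⇒ V=47.4912 exercise | (k=4,j=2): S=88.0600, K−S=28.2900, hold=28.1101 ⇒ V=28.2900 exercise | (k=4,j=3): S=112.6154, K−S=3.7346, hold=12.1288 ⇒ V=12.1288 continue | (k=4,j=4): S=144.0181, K−S=0.0000, hold=3.3260 ⇒ V=3.3260 continue  boundary S*=88.0600
step 3: (k=3,j=0): S=60.8905, K−S=55.4595, hold=54.1857 ⇒ V=55.4595 exercise | (k=3,j=1): S=77.8698, K−S=38.4802, hold=37.2064 ⇒ V=38.4802 exercise | (k=3,j=2): S=99.5837, K−S=16.7663, hold=19.7614 ⇒ V=19.7614 continue | (k=3,j=3): S=127.3525, K−S=0.0000, hold=7.5193 ⇒ V=7.5193 continue  boundary S*=77.8698
step 2: (k=2,j=0): S=68.8588, K−S=47.4912, hold=46.2174 ⇒ V=47.4912 exercise | (k=2,j=1): S=88.0600, K−S=28.2900, hold=28.5394 ⇒ V=28.5394 continue | (k=2,j=2): S=112.6154, K−S=3.7346, hold=13.3193 ⇒ V=13.3193 continue  boundary S*=68.8588
step 1: (k=1,j=0): S=77.8698, K−S=38.4802, hold=37.3332 ⇒ V=38.4802 exercise | (k=1,j=1): S=99.5837, K−S=16.7663, hold=20.4867 ⇒ V=20.4867 continue  boundary S*=77.8698
step 0: (k=0,j=0): S=88.0600, K−S=28.2900, hold=28.9082 ⇒ V=28.9082 continue  boundary S*=-

price = 28.9082
boundary = - 77.8698 68.8588 77.8698 88.0600 77.8698 88.0600 77.8698 88.0600
tree:
28.9082
38.4802 20.4867
47.4912 28.5394 13.3193
55.4595 38.4802 19.7614 7.5193
62.5056 47.4912 28.2900 12.1288 3.3260
68.7364 55.4595 38.4802 18.9172 5.9761 0.8937
74.2462 62.5056 47.4912 28.2900 10.4687 1.8600 0.0000
79.1184 68.7364 55.4595 38.4802 17.6903 3.8710 0.0000 0.0000
83.4268 74.2462 62.5056 47.4912 28.2900 8.0562 0.0000 0.0000 0.0000
87.2367 79.1184 68.7364 55.4595 38.4802 16.7663 0.0000 0.0000 0.0000 0.0000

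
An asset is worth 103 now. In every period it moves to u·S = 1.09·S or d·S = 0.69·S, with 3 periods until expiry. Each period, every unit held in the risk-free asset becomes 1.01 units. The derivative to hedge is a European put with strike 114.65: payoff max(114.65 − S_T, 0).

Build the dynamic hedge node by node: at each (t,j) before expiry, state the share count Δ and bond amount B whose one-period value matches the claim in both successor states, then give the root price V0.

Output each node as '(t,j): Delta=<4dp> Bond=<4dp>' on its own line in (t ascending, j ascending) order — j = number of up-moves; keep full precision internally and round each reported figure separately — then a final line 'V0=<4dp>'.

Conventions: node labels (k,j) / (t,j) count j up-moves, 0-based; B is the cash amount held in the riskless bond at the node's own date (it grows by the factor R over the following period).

Under the risk-neutral measure, an up-move has probability p* = (R−d)/(u−d) = 0.8000 and values discount at R = 1.01.
Terminal payoffs: V(3,0)=80.8136, V(3,1)=61.1983, V(3,2)=30.2117, V(3,3)=0.0000
Node (2,0) S=49.0383: V=(p*·61.1983+(1−p*)·80.8136)/1.01=64.4766; Δ=(61.1983−80.8136)/(53.4517−33.8364)=-1.0000; B=V−Δ·S=113.5149
Node (2,1) S=77.4663: V=(p*·30.2117+(1−p*)·61.1983)/1.01=36.0486; Δ=(30.2117−61.1983)/(84.4383−53.4517)=-1.0000; B=V−Δ·S=113.5149
Node (2,2) S=122.3743: V=(p*·0.0000+(1−p*)·30.2117)/1.01=5.9825; Δ=(0.0000−30.2117)/(133.3880−84.4383)=-0.6172; B=V−Δ·S=81.5119
Node (1,0) S=71.0700: V=(p*·36.0486+(1−p*)·64.4766)/1.01=41.3209; Δ=(36.0486−64.4766)/(77.4663−49.0383)=-1.0000; B=V−Δ·S=112.3909
Node (1,1) S=112.2700: V=(p*·5.9825+(1−p*)·36.0486)/1.01=11.8770; Δ=(5.9825−36.0486)/(122.3743−77.4663)=-0.6695; B=V−Δ·S=87.0420
Node (0,0) S=103.0000: V=(p*·11.8770+(1−p*)·41.3209)/1.01=17.5899; Δ=(11.8770−41.3209)/(112.2700−71.0700)=-0.7147; B=V−Δ·S=91.1998
Check: Δ(0,0)·S0 + B(0,0) = 17.5899 = V0.

(0,0): Delta=-0.7147 Bond=91.1998
(1,0): Delta=-1.0000 Bond=112.3909
(1,1): Delta=-0.6695 Bond=87.0420
(2,0): Delta=-1.0000 Bond=113.5149
(2,1): Delta=-1.0000 Bond=113.5149
(2,2): Delta=-0.6172 Bond=81.5119
V0=17.5899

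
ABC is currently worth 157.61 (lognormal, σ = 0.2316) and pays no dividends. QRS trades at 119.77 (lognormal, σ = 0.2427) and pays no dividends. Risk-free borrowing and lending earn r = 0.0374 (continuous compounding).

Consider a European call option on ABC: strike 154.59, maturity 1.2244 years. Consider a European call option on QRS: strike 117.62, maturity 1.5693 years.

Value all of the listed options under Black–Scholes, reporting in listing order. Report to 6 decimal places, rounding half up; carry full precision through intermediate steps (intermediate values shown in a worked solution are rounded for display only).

[ABC call K=154.59]
σ√T = 0.2316·√1.2244 = 0.256271
d₁ = (ln(S/K) + (r+σ²/2)T) / (σ√T) = (ln(157.61/154.59) + (0.0374+0.2316²/2)·1.2244) / 0.256271 = (0.019347 + 0.078630) / 0.256271 = 0.382318
d₂ = d₁ − σ√T = 0.382318 − 0.256271 = 0.126047
e^{−rT} = 0.955240
N(d₁) = 0.648887,  N(d₂) = 0.550153
price = S·N(d₁) − K·e^{−rT}·N(d₂) = 102.271137 − 81.241344 = 21.029793
[QRS call K=117.62]
σ√T = 0.2427·√1.5693 = 0.304034
d₁ = (ln(S/K) + (r+σ²/2)T) / (σ√T) = (ln(119.77/117.62) + (0.0374+0.2427²/2)·1.5693) / 0.304034 = (0.018114 + 0.104910) / 0.304034 = 0.404640
d₂ = d₁ − σ√T = 0.404640 − 0.304034 = 0.100605
e^{−rT} = 0.942997
N(d₁) = 0.657129,  N(d₂) = 0.540068
price = S·N(d₁) − K·e^{−rT}·N(d₂) = 78.704323 − 59.901845 = 18.802478

price(ABC call K=154.59) = 21.029793
price(QRS call K=117.62) = 18.802478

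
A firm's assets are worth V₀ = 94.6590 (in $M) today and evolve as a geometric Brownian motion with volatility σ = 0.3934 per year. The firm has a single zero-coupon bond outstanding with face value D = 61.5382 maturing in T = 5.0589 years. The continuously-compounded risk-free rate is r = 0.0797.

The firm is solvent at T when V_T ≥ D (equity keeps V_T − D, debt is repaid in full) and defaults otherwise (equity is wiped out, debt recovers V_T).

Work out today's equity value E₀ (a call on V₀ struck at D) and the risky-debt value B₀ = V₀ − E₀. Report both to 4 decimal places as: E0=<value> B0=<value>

With assets at 94.6590 and a single debt payment of 61.5382 at 5.0589 years:
d₁ = [ln(V₀/D) + (r + σ²/2)T] / (σ√T)
   = [ln(94.6590/61.5382) + (0.0797 + 0.5·0.3934²)·5.0589] / (0.3934·√5.0589)
   = [0.430623 + 0.794661] / 0.884835 = 1.384759
d₂ = d₁ − σ√T = 1.384759 − 0.884835 = 0.499924
N(d₁) = 0.916937,  N(d₂) = 0.691436,  e^(−rT) = 0.668182
E₀ = V₀·N(d₁) − D·e^(−rT)·N(d₂)
   = 94.6590·0.916937 − 61.5382·0.668182·0.691436 = 58.365375
B₀ = V₀ − E₀ = 94.6590 − 58.365375 = 36.293625

E0=58.3654 B0=36.2936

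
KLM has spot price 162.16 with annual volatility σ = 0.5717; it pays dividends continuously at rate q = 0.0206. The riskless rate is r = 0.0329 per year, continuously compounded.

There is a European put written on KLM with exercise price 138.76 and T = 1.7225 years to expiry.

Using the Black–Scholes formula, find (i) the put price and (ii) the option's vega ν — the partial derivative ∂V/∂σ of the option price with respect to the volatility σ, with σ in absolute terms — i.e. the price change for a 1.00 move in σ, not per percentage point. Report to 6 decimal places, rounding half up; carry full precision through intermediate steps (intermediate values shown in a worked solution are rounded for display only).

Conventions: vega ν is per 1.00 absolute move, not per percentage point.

price = 30.470890
ν = 67.988116

σ√T = 0.5717·√1.7225 = 0.750322
d₁ = (ln(S/K) + (r−q+σ²/2)T) / (σ√T) = (ln(162.16/138.76) + (0.0329−0.0206+0.5717²/2)·1.7225) / 0.750322 = (0.155838 + 0.302678) / 0.750322 = 0.611092
d₂ = d₁ − σ√T = 0.611092 − 0.750322 = -0.139230
e^{−rT} = 0.944906
e^{−qT} = 0.965139
N(−d₁) = 0.270569,  N(−d₂) = 0.555366
Put price V = K·e^{−rT}·N(−d₂) − S·e^{−qT}·N(−d₁) = 72.816838 − 42.345948 = 30.470890
φ(d₁) = (1/√(2π))·e^{−d₁²/2} = 0.330994
ν = S·e^{−qT}·φ(d₁)·√T = 67.988116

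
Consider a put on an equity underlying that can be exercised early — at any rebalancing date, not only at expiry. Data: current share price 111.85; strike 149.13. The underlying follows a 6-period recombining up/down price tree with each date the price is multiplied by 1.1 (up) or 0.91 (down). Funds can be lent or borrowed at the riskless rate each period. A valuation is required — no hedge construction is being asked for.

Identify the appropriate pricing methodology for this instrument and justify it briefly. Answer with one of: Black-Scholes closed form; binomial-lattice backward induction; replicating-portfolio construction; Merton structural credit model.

framework: binomial-lattice backward induction

Key observation: with exercise allowed before expiry on a discrete up/down model (6 steps from spot 111.85), the strike-149.13 put's value must be rolled back through the tree testing early exercise at each node.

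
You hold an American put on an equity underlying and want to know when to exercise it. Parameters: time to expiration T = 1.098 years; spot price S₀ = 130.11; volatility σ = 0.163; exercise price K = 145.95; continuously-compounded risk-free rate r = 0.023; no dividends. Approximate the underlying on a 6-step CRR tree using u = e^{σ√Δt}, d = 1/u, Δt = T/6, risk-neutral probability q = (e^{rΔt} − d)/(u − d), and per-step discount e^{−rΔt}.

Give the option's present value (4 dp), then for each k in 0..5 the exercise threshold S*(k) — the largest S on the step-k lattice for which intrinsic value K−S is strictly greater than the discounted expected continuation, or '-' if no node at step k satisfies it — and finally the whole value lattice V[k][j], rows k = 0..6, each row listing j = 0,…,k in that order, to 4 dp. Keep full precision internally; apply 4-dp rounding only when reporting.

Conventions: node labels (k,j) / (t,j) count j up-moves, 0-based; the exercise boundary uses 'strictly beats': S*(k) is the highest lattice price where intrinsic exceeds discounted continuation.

price = 17.5632
boundary = - 121.3466 113.1735 121.3466 113.1735 121.3466
tree:
17.5632
24.6034 11.0189
32.7765 16.8381 5.5807
40.3991 24.6034 9.5989 1.8089
47.5083 32.7765 15.8608 3.7284 0.0000
54.1387 40.3991 24.6034 7.6849 0.0000 0.0000
60.3225 47.5083 32.7765 15.8400 0.0000 0.0000 0.0000

Δt=0.18300  u=1.07222  d=0.93265  q=0.51280  discount=0.99580
step 6 (expiry): payoffs max(K−S,0) = 60.3225 47.5083 32.7765 15.8400 0.0000 0.0000 0.0000
step 5: (k=5,j=0): S=91.8113, K−S=54.1387, hold=53.5257 ⇒ V=54.1387 exercise | (k=5,j=1): S=105.5509, K−S=40.3991, hold=39.7861 ⇒ V=40.3991 exercise | (k=5,j=2): S=121.3466, K−S=24.6034, hold=23.9903 ⇒ V=24.6034 exercise | (k=5,j=3): S=139.5062, K−S=6.4438, hold=7.6849 ⇒ V=7.6849 continue | (k=5,j=4): S=160.3834, K−S=0.0000, hold=0.0000 ⇒ V=0.0000 continue | (k=5,j=5): S=184.3848, K−S=0.0000, hold=0.0000 ⇒ V=0.0000 continue  boundary S*=121.3466
step 4: (k=4,j=0): S=98.4417, K−S=47.5083, hold=46.8953 ⇒ V=47.5083 exercise | (k=4,j=1): S=113.1735, K−S=32.7765, hold=32.1635 ⇒ V=32.7765 exercise | (k=4,j=2): S=130.1100, K−S=15.8400, hold=15.8608 ⇒ V=15.8608 continue | (k=4,j=3): S=149.5810, K−S=0.0000, hold=3.7284 ⇒ V=3.7284 continue | (k=4,j=4): S=171.9659, K−S=0.0000, hold=0.0000 ⇒ V=0.0000 continue  boundary S*=113.1735
step 3: (k=3,j=0): S=105.5509, K−S=40.3991, hold=39.7861 ⇒ V=40.3991 exercise | (k=3,j=1): S=121.3466, K−S=24.6034, hold=24.0009 ⇒ V=24.6034 exercise | (k=3,j=2): S=139.5062, K−S=6.4438, hold=9.5989 ⇒ V=9.5989 continue | (k=3,j=3): S=160.3834, K−S=0.0000, hold=1.8089 ⇒ V=1.8089 continue  boundary S*=121.3466
step 2: (k=2,j=0): S=113.1735, K−S=32.7765, hold=32.1635 ⇒ V=32.7765 exercise | (k=2,j=1): S=130.1100, K−S=15.8400, hold=16.8381 ⇒ V=16.8381 continue | (k=2,j=2): S=149.5810, K−S=0.0000, hold=5.5807 ⇒ V=5.5807 continue  boundary S*=113.1735
step 1: (k=1,j=0): S=121.3466, K−S=24.6034, hold=24.5000 ⇒ V=24.6034 exercise | (k=1,j=1): S=139.5062, K−S=6.4438, hold=11.0189 ⇒ V=11.0189 continue  boundary S*=121.3466
step 0: (k=0,j=0): S=130.1100, K−S=15.8400, hold=17.5632 ⇒ V=17.5632 continue  boundary S*=-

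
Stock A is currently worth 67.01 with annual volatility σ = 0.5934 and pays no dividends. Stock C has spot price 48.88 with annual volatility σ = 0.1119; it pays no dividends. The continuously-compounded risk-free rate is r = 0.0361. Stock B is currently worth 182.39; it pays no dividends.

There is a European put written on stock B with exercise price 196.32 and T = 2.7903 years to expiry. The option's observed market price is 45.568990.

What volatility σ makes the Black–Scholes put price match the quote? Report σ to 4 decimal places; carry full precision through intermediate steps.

At σ = 0.4078 the Black–Scholes value reproduces the quote:
σ√T = 0.4078·√2.7903 = 0.681197
d₁ = (ln(S/K) + (r+σ²/2)T) / (σ√T) = (ln(182.39/196.32) + (0.0361+0.4078²/2)·2.7903) / 0.681197 = (-0.073599 + 0.332744) / 0.681197 = 0.380427
d₂ = d₁ − σ√T = 0.380427 − 0.681197 = -0.300770
e^{−rT} = 0.904177
N(−d₁) = 0.351814,  N(−d₂) = 0.618205
V = K·e^{−rT}·N(−d₂) − S·N(−d₁) = 109.736387 − 64.167397 = 45.568990 (the observed quote) — the price is monotone increasing in volatility, hence this σ is the only solution

sigma = 0.4078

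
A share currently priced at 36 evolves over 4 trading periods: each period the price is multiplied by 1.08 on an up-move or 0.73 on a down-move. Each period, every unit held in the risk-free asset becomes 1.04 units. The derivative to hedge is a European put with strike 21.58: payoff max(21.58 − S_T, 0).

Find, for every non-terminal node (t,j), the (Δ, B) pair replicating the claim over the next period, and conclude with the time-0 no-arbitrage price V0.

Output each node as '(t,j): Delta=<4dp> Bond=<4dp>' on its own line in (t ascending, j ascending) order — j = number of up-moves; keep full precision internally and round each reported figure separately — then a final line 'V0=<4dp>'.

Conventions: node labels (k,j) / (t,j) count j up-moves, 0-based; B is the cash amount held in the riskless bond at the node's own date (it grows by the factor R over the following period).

Under the risk-neutral measure, an up-move has probability p* = (R−d)/(u−d) = 0.8857 and values discount at R = 1.04.
At maturity the claim pays: V(4,0)=11.3566, V(4,1)=6.4550, V(4,2)=0.0000, V(4,3)=0.0000, V(4,4)=0.0000
(3,0): S=14.0046. Δ = (V_up−V_dn)/(S_up−S_dn) = (6.4550−11.3566)/(15.1250−10.2234) = -1.0000. V = [p*·6.4550 + (1−p*)·11.3566]/1.04 = 6.7454. B = V − Δ·S = 20.7500.
(3,1): S=20.7192. Δ = (V_up−V_dn)/(S_up−S_dn) = (0.0000−6.4550)/(22.3767−15.1250) = -0.8901. V = [p*·0.0000 + (1−p*)·6.4550]/1.04 = 0.7093. B = V − Δ·S = 19.1523.
(3,2): S=30.6530. Δ = (V_up−V_dn)/(S_up−S_dn) = (0.0000−0.0000)/(33.1052−22.3767) = 0.0000. V = [p*·0.0000 + (1−p*)·0.0000]/1.04 = 0.0000. B = V − Δ·S = 0.0000.
(3,3): S=45.3496. Δ = (V_up−V_dn)/(S_up−S_dn) = (0.0000−0.0000)/(48.9776−33.1052) = 0.0000. V = [p*·0.0000 + (1−p*)·0.0000]/1.04 = 0.0000. B = V − Δ·S = 0.0000.
(2,0): S=19.1844. Δ = (V_up−V_dn)/(S_up−S_dn) = (0.7093−6.7454)/(20.7192−14.0046) = -0.8990. V = [p*·0.7093 + (1−p*)·6.7454]/1.04 = 1.3454. B = V − Δ·S = 18.5912.
(2,1): S=28.3824. Δ = (V_up−V_dn)/(S_up−S_dn) = (0.0000−0.7093)/(30.6530−20.7192) = -0.0714. V = [p*·0.0000 + (1−p*)·0.7093]/1.04 = 0.0779. B = V − Δ·S = 2.1046.
(2,2): S=41.9904. Δ = (V_up−V_dn)/(S_up−S_dn) = (0.0000−0.0000)/(45.3496−30.6530) = 0.0000. V = [p*·0.0000 + (1−p*)·0.0000]/1.04 = 0.0000. B = V − Δ·S = 0.0000.
(1,0): S=26.2800. Δ = (V_up−V_dn)/(S_up−S_dn) = (0.0779−1.3454)/(28.3824−19.1844) = -0.1378. V = [p*·0.0779 + (1−p*)·1.3454]/1.04 = 0.2142. B = V − Δ·S = 3.8354.
(1,1): S=38.8800. Δ = (V_up−V_dn)/(S_up−S_dn) = (0.0000−0.0779)/(41.9904−28.3824) = -0.0057. V = [p*·0.0000 + (1−p*)·0.0779]/1.04 = 0.0086. B = V − Δ·S = 0.2313.
(0,0): S=36.0000. Δ = (V_up−V_dn)/(S_up−S_dn) = (0.0086−0.2142)/(38.8800−26.2800) = -0.0163. V = [p*·0.0086 + (1−p*)·0.2142]/1.04 = 0.0308. B = V − Δ·S = 0.6184.
Verification: the root portfolio costs Δ(0,0)·S0 + B(0,0) = 0.0308, matching V0.

(0,0): Delta=-0.0163 Bond=0.6184
(1,0): Delta=-0.1378 Bond=3.8354
(1,1): Delta=-0.0057 Bond=0.2313
(2,0): Delta=-0.8990 Bond=18.5912
(2,1): Delta=-0.0714 Bond=2.1046
(2,2): Delta=0.0000 Bond=0.0000
(3,0): Delta=-1.0000 Bond=20.7500
(3,1): Delta=-0.8901 Bond=19.1523
(3,2): Delta=0.0000 Bond=0.0000
(3,3): Delta=0.0000 Bond=0.0000
V0=0.0308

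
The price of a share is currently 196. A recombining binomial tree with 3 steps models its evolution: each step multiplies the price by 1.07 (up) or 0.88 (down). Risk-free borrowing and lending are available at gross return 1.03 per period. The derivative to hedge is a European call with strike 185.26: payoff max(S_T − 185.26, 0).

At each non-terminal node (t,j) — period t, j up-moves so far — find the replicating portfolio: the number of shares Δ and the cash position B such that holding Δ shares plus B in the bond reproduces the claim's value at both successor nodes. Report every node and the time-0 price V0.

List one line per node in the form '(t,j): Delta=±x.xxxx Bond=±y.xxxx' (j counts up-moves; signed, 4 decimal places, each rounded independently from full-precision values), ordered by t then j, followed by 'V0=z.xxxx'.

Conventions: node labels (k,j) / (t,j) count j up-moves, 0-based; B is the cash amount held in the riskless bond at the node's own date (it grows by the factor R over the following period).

(0,0): Delta=0.7754 Bond=-122.8749
(1,0): Delta=0.2856 Bond=-42.0912
(1,1): Delta=0.8828 Bond=-149.0864
(2,0): Delta=0.0000 Bond=0.0000
(2,1): Delta=0.3483 Bond=-54.9150
(2,2): Delta=1.0000 Bond=-179.8641
V0=29.0976

Risk-neutral probability p* = (R−d)/(u−d) = (1.03−0.88)/(1.07−0.88) = 0.7895.
Payoffs at expiry: V(3,0)=0.0000, V(3,1)=0.0000, V(3,2)=12.2124, V(3,3)=54.8484
  t=2,j=0: stock 151.7824 → up 162.4072 (V=0.0000), down 133.5685 (V=0.0000). Price 0.0000; hedge Δ=0.0000, bond B=0.0000.
  t=2,j=1: stock 184.5536 → up 197.4724 (V=12.2124), down 162.4072 (V=0.0000). Price 9.3605; hedge Δ=0.3483, bond B=-54.9150.
  t=2,j=2: stock 224.4004 → up 240.1084 (V=54.8484), down 197.4724 (V=12.2124). Price 44.5363; hedge Δ=1.0000, bond B=-179.8641.
  t=1,j=0: stock 172.4800 → up 184.5536 (V=9.3605), down 151.7824 (V=0.0000). Price 7.1746; hedge Δ=0.2856, bond B=-42.0912.
  t=1,j=1: stock 209.7200 → up 224.4004 (V=44.5363), down 184.5536 (V=9.3605). Price 36.0494; hedge Δ=0.8828, bond B=-149.0864.
  t=0,j=0: stock 196.0000 → up 209.7200 (V=36.0494), down 172.4800 (V=7.1746). Price 29.0976; hedge Δ=0.7754, bond B=-122.8749.
Sanity check at the root: Δ(0,0)·S0 + B(0,0) reproduces V0 = 29.0976.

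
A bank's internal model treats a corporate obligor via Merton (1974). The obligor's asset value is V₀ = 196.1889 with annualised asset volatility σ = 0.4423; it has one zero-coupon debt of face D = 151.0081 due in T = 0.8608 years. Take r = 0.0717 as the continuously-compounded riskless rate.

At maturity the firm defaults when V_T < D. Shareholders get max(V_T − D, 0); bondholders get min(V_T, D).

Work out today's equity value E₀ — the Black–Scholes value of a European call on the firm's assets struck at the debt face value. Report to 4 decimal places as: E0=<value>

E0=62.5206

Apply the equity-as-call identities (strike 151.0081, horizon 0.8608 years):
d₁ = [ln(V₀/D) + (r + σ²/2)T] / (σ√T)
   = [ln(196.1889/151.0081) + (0.0717 + 0.5·0.4423²)·0.8608] / (0.4423·√0.8608)
   = [0.261744 + 0.145918] / 0.410363 = 0.993420
d₂ = d₁ − σ√T = 0.993420 − 0.410363 = 0.583057
N(d₁) = 0.839747,  N(d₂) = 0.720073,  e^(−rT) = 0.940147
E₀ = V₀·N(d₁) − D·e^(−rT)·N(d₂)
   = 196.1889·0.839747 − 151.0081·0.940147·0.720073 = 62.520572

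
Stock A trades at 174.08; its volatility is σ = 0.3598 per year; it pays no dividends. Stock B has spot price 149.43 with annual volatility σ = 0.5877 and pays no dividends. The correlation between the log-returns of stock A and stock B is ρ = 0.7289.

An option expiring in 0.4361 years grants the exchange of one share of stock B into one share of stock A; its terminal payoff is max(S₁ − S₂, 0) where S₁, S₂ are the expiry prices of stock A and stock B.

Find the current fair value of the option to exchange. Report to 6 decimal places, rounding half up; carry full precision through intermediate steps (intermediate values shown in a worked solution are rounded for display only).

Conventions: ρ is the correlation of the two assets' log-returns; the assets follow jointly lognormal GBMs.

exchange price = 32.353267

σ_eff = √(σ₁² + σ₂² − 2ρσ₁σ₂) = √(0.3598² + 0.5877² − 2·0.7289·0.3598·0.5877) = 0.408153
d₁ = (ln(S₁/S₂) + (q₂ − q₁ + σ_eff²/2)T) / (σ_eff√T) = (ln(174.08/149.43) + (0.0 − 0.0 + 0.083295)·0.4361) / 0.269536 = 0.701249
d₂ = d₁ − σ_eff√T = 0.701249 − 0.269536 = 0.431713
N(d₁) = 0.758426,  N(d₂) = 0.667025
V = S₁·e^{−q₁T}·N(d₁) − S₂·e^{−q₂T}·N(d₂) = 132.026836 − 99.673570 = 32.353267
Key observation: the rate r is irrelevant here: denominating values in stock B turns the exchange into a ratio option on S₁/S₂, and discounting at r drops out.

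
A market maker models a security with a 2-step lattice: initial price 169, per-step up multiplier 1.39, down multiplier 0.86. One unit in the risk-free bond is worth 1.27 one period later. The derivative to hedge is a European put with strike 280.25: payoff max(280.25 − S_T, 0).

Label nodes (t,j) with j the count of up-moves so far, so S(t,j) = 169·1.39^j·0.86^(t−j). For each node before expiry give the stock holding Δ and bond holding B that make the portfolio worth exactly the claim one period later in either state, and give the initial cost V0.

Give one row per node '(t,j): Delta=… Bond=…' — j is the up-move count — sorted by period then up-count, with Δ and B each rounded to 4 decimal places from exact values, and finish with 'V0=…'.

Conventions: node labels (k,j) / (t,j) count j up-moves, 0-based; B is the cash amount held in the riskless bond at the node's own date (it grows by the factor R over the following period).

Since d<R<u, set p* = (R−d)/(u−d) = 0.7736; price each node as the discounted p*-expectation of its children.
At maturity the claim pays: V(2,0)=155.2576, V(2,1)=78.2274, V(2,2)=0.0000
Node (1,0) S=145.3400: V=(p*·78.2274+(1−p*)·155.2576)/1.27=75.3293; Δ=(78.2274−155.2576)/(202.0226−124.9924)=-1.0000; B=V−Δ·S=220.6693
Node (1,1) S=234.9100: V=(p*·0.0000+(1−p*)·78.2274)/1.27=13.9463; Δ=(0.0000−78.2274)/(326.5249−202.0226)=-0.6283; B=V−Δ·S=161.5452
Node (0,0) S=169.0000: V=(p*·13.9463+(1−p*)·75.3293)/1.27=21.9247; Δ=(13.9463−75.3293)/(234.9100−145.3400)=-0.6853; B=V−Δ·S=137.7416
As a check, the time-0 holding Δ(0,0)·S0 + B(0,0) comes to 21.9247 — exactly V0.

(0,0): Delta=-0.6853 Bond=137.7416
(1,0): Delta=-1.0000 Bond=220.6693
(1,1): Delta=-0.6283 Bond=161.5452
V0=21.9247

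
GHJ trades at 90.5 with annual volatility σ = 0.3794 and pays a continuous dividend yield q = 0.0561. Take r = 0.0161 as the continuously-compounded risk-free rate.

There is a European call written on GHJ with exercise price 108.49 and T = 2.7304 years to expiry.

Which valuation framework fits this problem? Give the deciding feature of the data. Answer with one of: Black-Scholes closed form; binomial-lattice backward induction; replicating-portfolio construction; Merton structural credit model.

framework: Black-Scholes closed form

Key observation: a European claim on GHJ (strike 108.49) — a lognormal (GBM) underlying with constant rate and volatility — has an exact closed-form value; no lattice or capital structure is involved.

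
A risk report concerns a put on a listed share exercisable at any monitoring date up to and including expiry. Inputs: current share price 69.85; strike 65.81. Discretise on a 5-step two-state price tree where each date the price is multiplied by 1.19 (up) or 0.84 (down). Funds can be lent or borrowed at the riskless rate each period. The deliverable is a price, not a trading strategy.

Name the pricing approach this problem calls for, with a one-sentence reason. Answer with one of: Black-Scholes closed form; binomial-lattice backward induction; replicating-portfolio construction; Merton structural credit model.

framework: binomial-lattice backward induction

Key observation: early exercise of the strike-65.81 put must be checked at each of the 5 dates (spot 69.85), which forces a node-by-node comparison of intrinsic and continuation value backward from expiry.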